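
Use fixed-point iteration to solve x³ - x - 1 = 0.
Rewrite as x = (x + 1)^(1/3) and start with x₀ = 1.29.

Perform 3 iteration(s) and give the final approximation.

Equation: x³ - x - 1 = 0
Fixed-point form: x = (x + 1)^(1/3)
x₀ = 1.29

x_1 = g(1.290000) = 1.318090
x_2 = g(1.318090) = 1.323458
x_3 = g(1.323458) = 1.324479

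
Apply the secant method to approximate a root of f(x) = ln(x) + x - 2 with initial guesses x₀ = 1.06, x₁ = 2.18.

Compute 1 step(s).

f(x) = ln(x) + x - 2
x₀ = 1.06, x₁ = 2.18

Secant formula: x_{n+1} = x_n - f(x_n)(x_n - x_{n-1})/(f(x_n) - f(x_{n-1}))

Iteration 1:
  f(1.060000) = -0.881731
  f(2.180000) = 0.959325
  x_2 = 2.180000 - 0.959325×(2.180000 - 1.060000)/(0.959325 - (-0.881731))
       = 1.596398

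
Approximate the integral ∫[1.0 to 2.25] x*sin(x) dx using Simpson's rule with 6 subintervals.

f(x) = x*sin(x)
a = 1.0, b = 2.25, n = 6
h = (b - a)/n = 0.208333

Simpson's rule: (h/3)[f(x₀) + 4f(x₁) + 2f(x₂) + ... + f(xₙ)]

x_0 = 1.0000, f(x_0) = 0.841471, coefficient = 1
x_1 = 1.2083, f(x_1) = 1.129823, coefficient = 4
x_2 = 1.4167, f(x_2) = 1.399873, coefficient = 2
x_3 = 1.6250, f(x_3) = 1.622613, coefficient = 4
x_4 = 1.8333, f(x_4) = 1.770514, coefficient = 2
x_5 = 2.0417, f(x_5) = 1.819480, coefficient = 4
x_6 = 2.2500, f(x_6) = 1.750665, coefficient = 1

I ≈ (0.208333/3) × 27.220575 = 1.890318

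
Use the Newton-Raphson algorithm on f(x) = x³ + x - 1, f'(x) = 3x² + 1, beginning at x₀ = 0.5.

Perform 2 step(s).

f(x) = x³ + x - 1
f'(x) = 3x² + 1
x₀ = 0.5

Newton-Raphson formula: x_{n+1} = x_n - f(x_n)/f'(x_n)

Iteration 1:
  f(0.500000) = -0.375000
  f'(0.500000) = 1.750000
  x_1 = 0.500000 - (-0.375000)/1.750000 = 0.714286
Iteration 2:
  f(0.714286) = 0.078717
  f'(0.714286) = 2.530612
  x_2 = 0.714286 - 0.078717/2.530612 = 0.683180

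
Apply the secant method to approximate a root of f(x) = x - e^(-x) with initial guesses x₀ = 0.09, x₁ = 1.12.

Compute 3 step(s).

f(x) = x - e^(-x)
x₀ = 0.09, x₁ = 1.12

Secant formula: x_{n+1} = x_n - f(x_n)(x_n - x_{n-1})/(f(x_n) - f(x_{n-1}))

Iteration 1:
  f(0.090000) = -0.823931
  f(1.120000) = 0.793720
  x_2 = 1.120000 - 0.793720×(1.120000 - 0.090000)/(0.793720 - (-0.823931))
       = 0.614618
Iteration 2:
  f(1.120000) = 0.793720
  f(0.614618) = 0.073771
  x_3 = 0.614618 - 0.073771×(0.614618 - 1.120000)/(0.073771 - 0.793720)
       = 0.562833
Iteration 3:
  f(0.614618) = 0.073771
  f(0.562833) = -0.006759
  x_4 = 0.562833 - (-0.006759)×(0.562833 - 0.614618)/(-0.006759 - 0.073771)
       = 0.567180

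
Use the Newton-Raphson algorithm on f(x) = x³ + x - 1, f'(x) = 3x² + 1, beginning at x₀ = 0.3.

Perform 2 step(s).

f(x) = x³ + x - 1
f'(x) = 3x² + 1
x₀ = 0.3

Newton-Raphson formula: x_{n+1} = x_n - f(x_n)/f'(x_n)

Iteration 1:
  f(0.300000) = -0.673000
  f'(0.300000) = 1.270000
  x_1 = 0.300000 - (-0.673000)/1.270000 = 0.829921
Iteration 2:
  f(0.829921) = 0.401546
  f'(0.829921) = 3.066308
  x_2 = 0.829921 - 0.401546/3.066308 = 0.698967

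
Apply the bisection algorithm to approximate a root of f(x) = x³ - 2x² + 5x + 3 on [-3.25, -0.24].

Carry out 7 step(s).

f(x) = x³ - 2x² + 5x + 3
Initial interval: [-3.25, -0.24]

Iteration 1:
  c_1 = (-3.250000 + (-0.240000))/2 = -1.745000
  f(c_1) = f(-1.745000) = -17.128619
  f(a) × f(c) ≥ 0, new interval: [-1.745000, -0.240000]
Iteration 2:
  c_2 = (-1.745000 + (-0.240000))/2 = -0.992500
  f(c_2) = f(-0.992500) = -4.910281
  f(a) × f(c) ≥ 0, new interval: [-0.992500, -0.240000]
Iteration 3:
  c_3 = (-0.992500 + (-0.240000))/2 = -0.616250
  f(c_3) = f(-0.616250) = -1.074808
  f(a) × f(c) ≥ 0, new interval: [-0.616250, -0.240000]
Iteration 4:
  c_4 = (-0.616250 + (-0.240000))/2 = -0.428125
  f(c_4) = f(-0.428125) = 0.414322
  f(a) × f(c) < 0, new interval: [-0.616250, -0.428125]
Iteration 5:
  c_5 = (-0.616250 + (-0.428125))/2 = -0.522188
  f(c_5) = f(-0.522188) = -0.298687
  f(a) × f(c) ≥ 0, new interval: [-0.522188, -0.428125]
Iteration 6:
  c_6 = (-0.522188 + (-0.428125))/2 = -0.475156
  f(c_6) = f(-0.475156) = 0.065394
  f(a) × f(c) < 0, new interval: [-0.522188, -0.475156]
Iteration 7:
  c_7 = (-0.522188 + (-0.475156))/2 = -0.498672
  f(c_7) = f(-0.498672) = -0.114713
  f(a) × f(c) ≥ 0, new interval: [-0.498672, -0.475156]

After 7 iteration(s), the approximation is c_7 = -0.498672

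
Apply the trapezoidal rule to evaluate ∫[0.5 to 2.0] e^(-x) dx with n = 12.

f(x) = e^(-x)
a = 0.5, b = 2.0, n = 12
h = (b - a)/n = 0.125000

Trapezoidal rule: (h/2)[f(x₀) + 2f(x₁) + 2f(x₂) + ... + f(xₙ)]

x_0 = 0.5000, f(x_0) = 0.606531, coefficient = 1
x_1 = 0.6250, f(x_1) = 0.535261, coefficient = 2
x_2 = 0.7500, f(x_2) = 0.472367, coefficient = 2
x_3 = 0.8750, f(x_3) = 0.416862, coefficient = 2
x_4 = 1.0000, f(x_4) = 0.367879, coefficient = 2
x_5 = 1.1250, f(x_5) = 0.324652, coefficient = 2
x_6 = 1.2500, f(x_6) = 0.286505, coefficient = 2
x_7 = 1.3750, f(x_7) = 0.252840, coefficient = 2
x_8 = 1.5000, f(x_8) = 0.223130, coefficient = 2
x_9 = 1.6250, f(x_9) = 0.196912, coefficient = 2
x_10 = 1.7500, f(x_10) = 0.173774, coefficient = 2
x_11 = 1.8750, f(x_11) = 0.153355, coefficient = 2
x_12 = 2.0000, f(x_12) = 0.135335, coefficient = 1

I ≈ (0.125000/2) × 7.548940 = 0.471809
Exact value: 0.471195
Error: 0.000613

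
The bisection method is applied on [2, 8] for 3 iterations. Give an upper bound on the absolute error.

Bisection error bound: |error| ≤ (b-a)/2^n
|error| ≤ (8 - 2)/2^3 = 6/2^3
|error| ≤ 0.7500000000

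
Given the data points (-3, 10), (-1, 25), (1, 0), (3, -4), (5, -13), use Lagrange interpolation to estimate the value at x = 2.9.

Lagrange interpolation formula:
P(x) = Σ yᵢ × Lᵢ(x)
where Lᵢ(x) = Π_{j≠i} (x - xⱼ)/(xᵢ - xⱼ)

L_0(2.9) = (2.9 - (-1))/(-3 - (-1)) × (2.9 - 1)/(-3 - 1) × (2.9 - 3)/(-3 - 3) × (2.9 - 5)/(-3 - 5) = 0.004052
L_1(2.9) = (2.9 - (-3))/(-1 - (-3)) × (2.9 - 1)/(-1 - 1) × (2.9 - 3)/(-1 - 3) × (2.9 - 5)/(-1 - 5) = -0.024522
L_2(2.9) = (2.9 - (-3))/(1 - (-3)) × (2.9 - (-1))/(1 - (-1)) × (2.9 - 3)/(1 - 3) × (2.9 - 5)/(1 - 5) = 0.075502
L_3(2.9) = (2.9 - (-3))/(3 - (-3)) × (2.9 - (-1))/(3 - (-1)) × (2.9 - 1)/(3 - 1) × (2.9 - 5)/(3 - 5) = 0.956353
L_4(2.9) = (2.9 - (-3))/(5 - (-3)) × (2.9 - (-1))/(5 - (-1)) × (2.9 - 1)/(5 - 1) × (2.9 - 3)/(5 - 3) = -0.011385

P(2.9) = 10×L_0(2.9) + 25×L_1(2.9) + 0×L_2(2.9) + (-4)×L_3(2.9) + (-13)×L_4(2.9)
P(2.9) = -4.249929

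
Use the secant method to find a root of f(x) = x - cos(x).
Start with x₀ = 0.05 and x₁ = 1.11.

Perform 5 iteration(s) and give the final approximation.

f(x) = x - cos(x)
x₀ = 0.05, x₁ = 1.11

Secant formula: x_{n+1} = x_n - f(x_n)(x_n - x_{n-1})/(f(x_n) - f(x_{n-1}))

Iteration 1:
  f(0.050000) = -0.948750
  f(1.110000) = 0.665338
  x_2 = 1.110000 - 0.665338×(1.110000 - 0.050000)/(0.665338 - (-0.948750))
       = 0.673061
Iteration 2:
  f(1.110000) = 0.665338
  f(0.673061) = -0.108857
  x_3 = 0.673061 - (-0.108857)×(0.673061 - 1.110000)/(-0.108857 - 0.665338)
       = 0.734497
Iteration 3:
  f(0.673061) = -0.108857
  f(0.734497) = -0.007671
  x_4 = 0.734497 - (-0.007671)×(0.734497 - 0.673061)/(-0.007671 - (-0.108857))
       = 0.739155
Iteration 4:
  f(0.734497) = -0.007671
  f(0.739155) = 0.000116
  x_5 = 0.739155 - 0.000116×(0.739155 - 0.734497)/(0.000116 - (-0.007671))
       = 0.739085
Iteration 5:
  f(0.739155) = 0.000116
  f(0.739085) = 0.000000
  x_6 = 0.739085 - 0.000000×(0.739085 - 0.739155)/(0.000000 - 0.000116)
       = 0.739085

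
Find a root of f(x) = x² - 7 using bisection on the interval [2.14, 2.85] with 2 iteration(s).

f(x) = x² - 7
Initial interval: [2.14, 2.85]

Iteration 1:
  c_1 = (2.140000 + 2.850000)/2 = 2.495000
  f(c_1) = f(2.495000) = -0.774975
  f(a) × f(c) ≥ 0, new interval: [2.495000, 2.850000]
Iteration 2:
  c_2 = (2.495000 + 2.850000)/2 = 2.672500
  f(c_2) = f(2.672500) = 0.142256
  f(a) × f(c) < 0, new interval: [2.495000, 2.672500]

After 2 iteration(s), the approximation is c_2 = 2.672500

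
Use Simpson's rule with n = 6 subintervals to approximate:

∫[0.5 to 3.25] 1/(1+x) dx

f(x) = 1/(1+x)
a = 0.5, b = 3.25, n = 6
h = (b - a)/n = 0.458333

Simpson's rule: (h/3)[f(x₀) + 4f(x₁) + 2f(x₂) + ... + f(xₙ)]

x_0 = 0.5000, f(x_0) = 0.666667, coefficient = 1
x_1 = 0.9583, f(x_1) = 0.510638, coefficient = 4
x_2 = 1.4167, f(x_2) = 0.413793, coefficient = 2
x_3 = 1.8750, f(x_3) = 0.347826, coefficient = 4
x_4 = 2.3333, f(x_4) = 0.300000, coefficient = 2
x_5 = 2.7917, f(x_5) = 0.263736, coefficient = 4
x_6 = 3.2500, f(x_6) = 0.235294, coefficient = 1

I ≈ (0.458333/3) × 6.818350 = 1.041692
Exact value: 1.041454
Error: 0.000238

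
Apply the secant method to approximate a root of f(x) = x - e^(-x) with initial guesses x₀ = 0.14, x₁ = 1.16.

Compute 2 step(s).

f(x) = x - e^(-x)
x₀ = 0.14, x₁ = 1.16

Secant formula: x_{n+1} = x_n - f(x_n)(x_n - x_{n-1})/(f(x_n) - f(x_{n-1}))

Iteration 1:
  f(0.140000) = -0.729358
  f(1.160000) = 0.846514
  x_2 = 1.160000 - 0.846514×(1.160000 - 0.140000)/(0.846514 - (-0.729358))
       = 0.612085
Iteration 2:
  f(1.160000) = 0.846514
  f(0.612085) = 0.069866
  x_3 = 0.612085 - 0.069866×(0.612085 - 1.160000)/(0.069866 - 0.846514)
       = 0.562796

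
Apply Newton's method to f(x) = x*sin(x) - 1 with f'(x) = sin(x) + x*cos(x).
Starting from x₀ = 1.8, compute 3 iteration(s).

f(x) = x*sin(x) - 1
f'(x) = sin(x) + x*cos(x)
x₀ = 1.8

Newton-Raphson formula: x_{n+1} = x_n - f(x_n)/f'(x_n)

Iteration 1:
  f(1.800000) = 0.752926
  f'(1.800000) = 0.564884
  x_1 = 1.800000 - 0.752926/0.564884 = 0.467114
Iteration 2:
  f(0.467114) = -0.789653
  f'(0.467114) = 0.867384
  x_2 = 0.467114 - (-0.789653)/0.867384 = 1.377499
Iteration 3:
  f(1.377499) = 0.351844
  f'(1.377499) = 1.245988
  x_3 = 1.377499 - 0.351844/1.245988 = 1.095117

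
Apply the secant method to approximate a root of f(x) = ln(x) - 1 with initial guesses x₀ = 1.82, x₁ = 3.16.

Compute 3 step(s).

f(x) = ln(x) - 1
x₀ = 1.82, x₁ = 3.16

Secant formula: x_{n+1} = x_n - f(x_n)(x_n - x_{n-1})/(f(x_n) - f(x_{n-1}))

Iteration 1:
  f(1.820000) = -0.401163
  f(3.160000) = 0.150572
  x_2 = 3.160000 - 0.150572×(3.160000 - 1.820000)/(0.150572 - (-0.401163))
       = 2.794306
Iteration 2:
  f(3.160000) = 0.150572
  f(2.794306) = 0.027584
  x_3 = 2.794306 - 0.027584×(2.794306 - 3.160000)/(0.027584 - 0.150572)
       = 2.712288
Iteration 3:
  f(2.794306) = 0.027584
  f(2.712288) = -0.002207
  x_4 = 2.712288 - (-0.002207)×(2.712288 - 2.794306)/(-0.002207 - 0.027584)
       = 2.718365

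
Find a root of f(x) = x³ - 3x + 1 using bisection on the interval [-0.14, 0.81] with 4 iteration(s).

f(x) = x³ - 3x + 1
Initial interval: [-0.14, 0.81]

Iteration 1:
  c_1 = (-0.140000 + 0.810000)/2 = 0.335000
  f(c_1) = f(0.335000) = 0.032595
  f(a) × f(c) ≥ 0, new interval: [0.335000, 0.810000]
Iteration 2:
  c_2 = (0.335000 + 0.810000)/2 = 0.572500
  f(c_2) = f(0.572500) = -0.529860
  f(a) × f(c) < 0, new interval: [0.335000, 0.572500]
Iteration 3:
  c_3 = (0.335000 + 0.572500)/2 = 0.453750
  f(c_3) = f(0.453750) = -0.267828
  f(a) × f(c) < 0, new interval: [0.335000, 0.453750]
Iteration 4:
  c_4 = (0.335000 + 0.453750)/2 = 0.394375
  f(c_4) = f(0.394375) = -0.121787
  f(a) × f(c) < 0, new interval: [0.335000, 0.394375]

After 4 iteration(s), the approximation is c_4 = 0.394375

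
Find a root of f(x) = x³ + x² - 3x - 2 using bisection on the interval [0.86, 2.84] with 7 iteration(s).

f(x) = x³ + x² - 3x - 2
Initial interval: [0.86, 2.84]

Iteration 1:
  c_1 = (0.860000 + 2.840000)/2 = 1.850000
  f(c_1) = f(1.850000) = 2.204125
  f(a) × f(c) < 0, new interval: [0.860000, 1.850000]
Iteration 2:
  c_2 = (0.860000 + 1.850000)/2 = 1.355000
  f(c_2) = f(1.355000) = -1.741161
  f(a) × f(c) ≥ 0, new interval: [1.355000, 1.850000]
Iteration 3:
  c_3 = (1.355000 + 1.850000)/2 = 1.602500
  f(c_3) = f(1.602500) = -0.124264
  f(a) × f(c) ≥ 0, new interval: [1.602500, 1.850000]
Iteration 4:
  c_4 = (1.602500 + 1.850000)/2 = 1.726250
  f(c_4) = f(1.726250) = 0.945309
  f(a) × f(c) < 0, new interval: [1.602500, 1.726250]
Iteration 5:
  c_5 = (1.602500 + 1.726250)/2 = 1.664375
  f(c_5) = f(1.664375) = 0.387578
  f(a) × f(c) < 0, new interval: [1.602500, 1.664375]
Iteration 6:
  c_6 = (1.602500 + 1.664375)/2 = 1.633437
  f(c_6) = f(1.633437) = 0.126010
  f(a) × f(c) < 0, new interval: [1.602500, 1.633437]
Iteration 7:
  c_7 = (1.602500 + 1.633437)/2 = 1.617969
  f(c_7) = f(1.617969) = -0.000528
  f(a) × f(c) ≥ 0, new interval: [1.617969, 1.633437]

After 7 iteration(s), the approximation is c_7 = 1.617969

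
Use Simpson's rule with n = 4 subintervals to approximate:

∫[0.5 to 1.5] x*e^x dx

f(x) = x*e^x
a = 0.5, b = 1.5, n = 4
h = (b - a)/n = 0.250000

Simpson's rule: (h/3)[f(x₀) + 4f(x₁) + 2f(x₂) + ... + f(xₙ)]

x_0 = 0.5000, f(x_0) = 0.824361, coefficient = 1
x_1 = 0.7500, f(x_1) = 1.587750, coefficient = 4
x_2 = 1.0000, f(x_2) = 2.718282, coefficient = 2
x_3 = 1.2500, f(x_3) = 4.362929, coefficient = 4
x_4 = 1.5000, f(x_4) = 6.722534, coefficient = 1

I ≈ (0.250000/3) × 36.786173 = 3.065514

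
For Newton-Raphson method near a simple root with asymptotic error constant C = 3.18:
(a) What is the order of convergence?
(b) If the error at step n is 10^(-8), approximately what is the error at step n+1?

(a) Newton-Raphson has quadratic (order 2) convergence near simple roots.
    This means |e_{n+1}| ≈ C|e_n|².

(b) With |e_n| = 10^(-8) and C = 3.18:
    |e_{n+1}| ≈ 3.18 × (10^(-8))² = 3.18 × 10^(-16)

(a) 2 (quadratic); (b) |e_{n+1}| ≈ 3.180e-16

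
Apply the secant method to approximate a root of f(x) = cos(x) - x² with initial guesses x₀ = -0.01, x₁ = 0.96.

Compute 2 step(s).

f(x) = cos(x) - x²
x₀ = -0.01, x₁ = 0.96

Secant formula: x_{n+1} = x_n - f(x_n)(x_n - x_{n-1})/(f(x_n) - f(x_{n-1}))

Iteration 1:
  f(-0.010000) = 0.999850
  f(0.960000) = -0.348080
  x_2 = 0.960000 - (-0.348080)×(0.960000 - (-0.010000))/(-0.348080 - 0.999850)
       = 0.709514
Iteration 2:
  f(0.960000) = -0.348080
  f(0.709514) = 0.255268
  x_3 = 0.709514 - 0.255268×(0.709514 - 0.960000)/(0.255268 - (-0.348080))
       = 0.815491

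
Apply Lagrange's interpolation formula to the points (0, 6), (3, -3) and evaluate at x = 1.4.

Lagrange interpolation formula:
P(x) = Σ yᵢ × Lᵢ(x)
where Lᵢ(x) = Π_{j≠i} (x - xⱼ)/(xᵢ - xⱼ)

L_0(1.4) = (1.4 - 3)/(0 - 3) = 0.533333
L_1(1.4) = (1.4 - 0)/(3 - 0) = 0.466667

P(1.4) = 6×L_0(1.4) + (-3)×L_1(1.4)
P(1.4) = 1.800000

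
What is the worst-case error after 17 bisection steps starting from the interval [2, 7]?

Bisection error bound: |error| ≤ (b-a)/2^n
|error| ≤ (7 - 2)/2^17 = 5/2^17
|error| ≤ 0.0000381470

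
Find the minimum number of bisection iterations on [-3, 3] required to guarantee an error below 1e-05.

We need (b-a)/2^n ≤ 1e-05
(3 - (-3))/2^n ≤ 1e-05
6/2^n ≤ 1e-05
2^n ≥ 600000
n ≥ log₂(600000) = 19.19
n ≥ 20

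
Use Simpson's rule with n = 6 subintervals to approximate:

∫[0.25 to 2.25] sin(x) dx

f(x) = sin(x)
a = 0.25, b = 2.25, n = 6
h = (b - a)/n = 0.333333

Simpson's rule: (h/3)[f(x₀) + 4f(x₁) + 2f(x₂) + ... + f(xₙ)]

x_0 = 0.2500, f(x_0) = 0.247404, coefficient = 1
x_1 = 0.5833, f(x_1) = 0.550809, coefficient = 4
x_2 = 0.9167, f(x_2) = 0.793578, coefficient = 2
x_3 = 1.2500, f(x_3) = 0.948985, coefficient = 4
x_4 = 1.5833, f(x_4) = 0.999921, coefficient = 2
x_5 = 1.9167, f(x_5) = 0.940781, coefficient = 4
x_6 = 2.2500, f(x_6) = 0.778073, coefficient = 1

I ≈ (0.333333/3) × 14.374773 = 1.597197
Exact value: 1.597086
Error: 0.000111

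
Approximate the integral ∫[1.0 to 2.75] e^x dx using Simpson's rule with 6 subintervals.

f(x) = e^x
a = 1.0, b = 2.75, n = 6
h = (b - a)/n = 0.291667

Simpson's rule: (h/3)[f(x₀) + 4f(x₁) + 2f(x₂) + ... + f(xₙ)]

x_0 = 1.0000, f(x_0) = 2.718282, coefficient = 1
x_1 = 1.2917, f(x_1) = 3.638846, coefficient = 4
x_2 = 1.5833, f(x_2) = 4.871166, coefficient = 2
x_3 = 1.8750, f(x_3) = 6.520819, coefficient = 4
x_4 = 2.1667, f(x_4) = 8.729138, coefficient = 2
x_5 = 2.4583, f(x_5) = 11.685320, coefficient = 4
x_6 = 2.7500, f(x_6) = 15.642632, coefficient = 1

I ≈ (0.291667/3) × 132.941463 = 12.924864
Exact value: 12.924350
Error: 0.000514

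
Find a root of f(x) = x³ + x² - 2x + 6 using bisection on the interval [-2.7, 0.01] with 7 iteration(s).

f(x) = x³ + x² - 2x + 6
Initial interval: [-2.7, 0.01]

Iteration 1:
  c_1 = (-2.700000 + 0.010000)/2 = -1.345000
  f(c_1) = f(-1.345000) = 8.065886
  f(a) × f(c) < 0, new interval: [-2.700000, -1.345000]
Iteration 2:
  c_2 = (-2.700000 + (-1.345000))/2 = -2.022500
  f(c_2) = f(-2.022500) = 5.862457
  f(a) × f(c) < 0, new interval: [-2.700000, -2.022500]
Iteration 3:
  c_3 = (-2.700000 + (-2.022500))/2 = -2.361250
  f(c_3) = f(-2.361250) = 3.132848
  f(a) × f(c) < 0, new interval: [-2.700000, -2.361250]
Iteration 4:
  c_4 = (-2.700000 + (-2.361250))/2 = -2.530625
  f(c_4) = f(-2.530625) = 1.259031
  f(a) × f(c) < 0, new interval: [-2.700000, -2.530625]
Iteration 5:
  c_5 = (-2.700000 + (-2.530625))/2 = -2.615312
  f(c_5) = f(-2.615312) = 0.182114
  f(a) × f(c) < 0, new interval: [-2.700000, -2.615312]
Iteration 6:
  c_6 = (-2.700000 + (-2.615312))/2 = -2.657656
  f(c_6) = f(-2.657656) = -0.392940
  f(a) × f(c) ≥ 0, new interval: [-2.657656, -2.615312]
Iteration 7:
  c_7 = (-2.657656 + (-2.615312))/2 = -2.636484
  f(c_7) = f(-2.636484) = -0.102316
  f(a) × f(c) ≥ 0, new interval: [-2.636484, -2.615312]

After 7 iteration(s), the approximation is c_7 = -2.636484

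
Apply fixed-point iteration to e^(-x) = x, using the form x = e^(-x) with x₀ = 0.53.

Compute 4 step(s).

Equation: e^(-x) = x
Fixed-point form: x = e^(-x)
x₀ = 0.53

x_1 = g(0.530000) = 0.588605
x_2 = g(0.588605) = 0.555101
x_3 = g(0.555101) = 0.574014
x_4 = g(0.574014) = 0.563260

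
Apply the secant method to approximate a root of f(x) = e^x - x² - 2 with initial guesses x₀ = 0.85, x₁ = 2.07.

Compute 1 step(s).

f(x) = e^x - x² - 2
x₀ = 0.85, x₁ = 2.07

Secant formula: x_{n+1} = x_n - f(x_n)(x_n - x_{n-1})/(f(x_n) - f(x_{n-1}))

Iteration 1:
  f(0.850000) = -0.382853
  f(2.070000) = 1.639923
  x_2 = 2.070000 - 1.639923×(2.070000 - 0.850000)/(1.639923 - (-0.382853))
       = 1.080911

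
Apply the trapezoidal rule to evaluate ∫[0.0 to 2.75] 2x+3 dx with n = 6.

f(x) = 2x+3
a = 0.0, b = 2.75, n = 6
h = (b - a)/n = 0.458333

Trapezoidal rule: (h/2)[f(x₀) + 2f(x₁) + 2f(x₂) + ... + f(xₙ)]

x_0 = 0.0000, f(x_0) = 3.000000, coefficient = 1
x_1 = 0.4583, f(x_1) = 3.916667, coefficient = 2
x_2 = 0.9167, f(x_2) = 4.833333, coefficient = 2
x_3 = 1.3750, f(x_3) = 5.750000, coefficient = 2
x_4 = 1.8333, f(x_4) = 6.666667, coefficient = 2
x_5 = 2.2917, f(x_5) = 7.583333, coefficient = 2
x_6 = 2.7500, f(x_6) = 8.500000, coefficient = 1

I ≈ (0.458333/2) × 69.000000 = 15.812500
Exact value: 15.812500
Error: 0.000000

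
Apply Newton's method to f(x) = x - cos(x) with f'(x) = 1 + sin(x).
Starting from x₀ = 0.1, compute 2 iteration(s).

f(x) = x - cos(x)
f'(x) = 1 + sin(x)
x₀ = 0.1

Newton-Raphson formula: x_{n+1} = x_n - f(x_n)/f'(x_n)

Iteration 1:
  f(0.100000) = -0.895004
  f'(0.100000) = 1.099833
  x_1 = 0.100000 - (-0.895004)/1.099833 = 0.913763
Iteration 2:
  f(0.913763) = 0.302993
  f'(0.913763) = 1.791808
  x_2 = 0.913763 - 0.302993/1.791808 = 0.744664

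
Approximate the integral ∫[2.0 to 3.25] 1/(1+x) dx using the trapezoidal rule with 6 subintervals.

f(x) = 1/(1+x)
a = 2.0, b = 3.25, n = 6
h = (b - a)/n = 0.208333

Trapezoidal rule: (h/2)[f(x₀) + 2f(x₁) + 2f(x₂) + ... + f(xₙ)]

x_0 = 2.0000, f(x_0) = 0.333333, coefficient = 1
x_1 = 2.2083, f(x_1) = 0.311688, coefficient = 2
x_2 = 2.4167, f(x_2) = 0.292683, coefficient = 2
x_3 = 2.6250, f(x_3) = 0.275862, coefficient = 2
x_4 = 2.8333, f(x_4) = 0.260870, coefficient = 2
x_5 = 3.0417, f(x_5) = 0.247423, coefficient = 2
x_6 = 3.2500, f(x_6) = 0.235294, coefficient = 1

I ≈ (0.208333/2) × 3.345679 = 0.348508
Exact value: 0.348307
Error: 0.000201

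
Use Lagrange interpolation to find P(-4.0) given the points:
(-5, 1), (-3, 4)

Lagrange interpolation formula:
P(x) = Σ yᵢ × Lᵢ(x)
where Lᵢ(x) = Π_{j≠i} (x - xⱼ)/(xᵢ - xⱼ)

L_0(-4.0) = (-4.0 - (-3))/(-5 - (-3)) = 0.500000
L_1(-4.0) = (-4.0 - (-5))/(-3 - (-5)) = 0.500000

P(-4.0) = 1×L_0(-4.0) + 4×L_1(-4.0)
P(-4.0) = 2.500000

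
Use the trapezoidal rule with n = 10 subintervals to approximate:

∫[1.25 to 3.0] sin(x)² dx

f(x) = sin(x)²
a = 1.25, b = 3.0, n = 10
h = (b - a)/n = 0.175000

Trapezoidal rule: (h/2)[f(x₀) + 2f(x₁) + 2f(x₂) + ... + f(xₙ)]

x_0 = 1.2500, f(x_0) = 0.900572, coefficient = 1
x_1 = 1.4250, f(x_1) = 0.978894, coefficient = 2
x_2 = 1.6000, f(x_2) = 0.999147, coefficient = 2
x_3 = 1.7750, f(x_3) = 0.958877, coefficient = 2
x_4 = 1.9500, f(x_4) = 0.862966, coefficient = 2
x_5 = 2.1250, f(x_5) = 0.723044, coefficient = 2
x_6 = 2.3000, f(x_6) = 0.556076, coefficient = 2
x_7 = 2.4750, f(x_7) = 0.382309, coefficient = 2
x_8 = 2.6500, f(x_8) = 0.222813, coefficient = 2
x_9 = 2.8250, f(x_9) = 0.096927, coefficient = 2
x_10 = 3.0000, f(x_10) = 0.019915, coefficient = 1

I ≈ (0.175000/2) × 12.482593 = 1.092227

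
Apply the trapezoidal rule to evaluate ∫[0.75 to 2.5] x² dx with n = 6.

f(x) = x²
a = 0.75, b = 2.5, n = 6
h = (b - a)/n = 0.291667

Trapezoidal rule: (h/2)[f(x₀) + 2f(x₁) + 2f(x₂) + ... + f(xₙ)]

x_0 = 0.7500, f(x_0) = 0.562500, coefficient = 1
x_1 = 1.0417, f(x_1) = 1.085069, coefficient = 2
x_2 = 1.3333, f(x_2) = 1.777778, coefficient = 2
x_3 = 1.6250, f(x_3) = 2.640625, coefficient = 2
x_4 = 1.9167, f(x_4) = 3.673611, coefficient = 2
x_5 = 2.2083, f(x_5) = 4.876736, coefficient = 2
x_6 = 2.5000, f(x_6) = 6.250000, coefficient = 1

I ≈ (0.291667/2) × 34.920139 = 5.092520
Exact value: 5.067708
Error: 0.024812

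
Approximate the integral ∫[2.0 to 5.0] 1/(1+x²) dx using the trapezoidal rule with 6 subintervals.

f(x) = 1/(1+x²)
a = 2.0, b = 5.0, n = 6
h = (b - a)/n = 0.500000

Trapezoidal rule: (h/2)[f(x₀) + 2f(x₁) + 2f(x₂) + ... + f(xₙ)]

x_0 = 2.0000, f(x_0) = 0.200000, coefficient = 1
x_1 = 2.5000, f(x_1) = 0.137931, coefficient = 2
x_2 = 3.0000, f(x_2) = 0.100000, coefficient = 2
x_3 = 3.5000, f(x_3) = 0.075472, coefficient = 2
x_4 = 4.0000, f(x_4) = 0.058824, coefficient = 2
x_5 = 4.5000, f(x_5) = 0.047059, coefficient = 2
x_6 = 5.0000, f(x_6) = 0.038462, coefficient = 1

I ≈ (0.500000/2) × 1.077032 = 0.269258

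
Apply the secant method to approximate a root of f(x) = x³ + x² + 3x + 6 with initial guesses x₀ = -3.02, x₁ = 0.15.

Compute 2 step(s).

f(x) = x³ + x² + 3x + 6
x₀ = -3.02, x₁ = 0.15

Secant formula: x_{n+1} = x_n - f(x_n)(x_n - x_{n-1})/(f(x_n) - f(x_{n-1}))

Iteration 1:
  f(-3.020000) = -21.483208
  f(0.150000) = 6.475875
  x_2 = 0.150000 - 6.475875×(0.150000 - (-3.020000))/(6.475875 - (-21.483208))
       = -0.584235
Iteration 2:
  f(0.150000) = 6.475875
  f(-0.584235) = 4.389210
  x_3 = -0.584235 - 4.389210×(-0.584235 - 0.150000)/(4.389210 - 6.475875)
       = -2.128665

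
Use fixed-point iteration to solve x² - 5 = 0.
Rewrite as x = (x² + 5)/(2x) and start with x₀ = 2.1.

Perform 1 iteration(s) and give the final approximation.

Equation: x² - 5 = 0
Fixed-point form: x = (x² + 5)/(2x)
x₀ = 2.1

x_1 = g(2.100000) = 2.240476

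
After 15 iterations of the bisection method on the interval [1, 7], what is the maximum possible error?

Bisection error bound: |error| ≤ (b-a)/2^n
|error| ≤ (7 - 1)/2^15 = 6/2^15
|error| ≤ 0.0001831055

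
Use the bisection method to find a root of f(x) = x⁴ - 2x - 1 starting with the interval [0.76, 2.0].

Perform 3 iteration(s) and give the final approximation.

f(x) = x⁴ - 2x - 1
Initial interval: [0.76, 2.0]

Iteration 1:
  c_1 = (0.760000 + 2.000000)/2 = 1.380000
  f(c_1) = f(1.380000) = -0.133261
  f(a) × f(c) ≥ 0, new interval: [1.380000, 2.000000]
Iteration 2:
  c_2 = (1.380000 + 2.000000)/2 = 1.690000
  f(c_2) = f(1.690000) = 3.777307
  f(a) × f(c) < 0, new interval: [1.380000, 1.690000]
Iteration 3:
  c_3 = (1.380000 + 1.690000)/2 = 1.535000
  f(c_3) = f(1.535000) = 1.481796
  f(a) × f(c) < 0, new interval: [1.380000, 1.535000]

After 3 iteration(s), the approximation is c_3 = 1.535000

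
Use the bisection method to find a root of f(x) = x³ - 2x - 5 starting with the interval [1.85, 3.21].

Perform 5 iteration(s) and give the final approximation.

f(x) = x³ - 2x - 5
Initial interval: [1.85, 3.21]

Iteration 1:
  c_1 = (1.850000 + 3.210000)/2 = 2.530000
  f(c_1) = f(2.530000) = 6.134277
  f(a) × f(c) < 0, new interval: [1.850000, 2.530000]
Iteration 2:
  c_2 = (1.850000 + 2.530000)/2 = 2.190000
  f(c_2) = f(2.190000) = 1.123459
  f(a) × f(c) < 0, new interval: [1.850000, 2.190000]
Iteration 3:
  c_3 = (1.850000 + 2.190000)/2 = 2.020000
  f(c_3) = f(2.020000) = -0.797592
  f(a) × f(c) ≥ 0, new interval: [2.020000, 2.190000]
Iteration 4:
  c_4 = (2.020000 + 2.190000)/2 = 2.105000
  f(c_4) = f(2.105000) = 0.117308
  f(a) × f(c) < 0, new interval: [2.020000, 2.105000]
Iteration 5:
  c_5 = (2.020000 + 2.105000)/2 = 2.062500
  f(c_5) = f(2.062500) = -0.351318
  f(a) × f(c) ≥ 0, new interval: [2.062500, 2.105000]

After 5 iteration(s), the approximation is c_5 = 2.062500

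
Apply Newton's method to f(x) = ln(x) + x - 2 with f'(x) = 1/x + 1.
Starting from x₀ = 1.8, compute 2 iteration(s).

f(x) = ln(x) + x - 2
f'(x) = 1/x + 1
x₀ = 1.8

Newton-Raphson formula: x_{n+1} = x_n - f(x_n)/f'(x_n)

Iteration 1:
  f(1.800000) = 0.387787
  f'(1.800000) = 1.555556
  x_1 = 1.800000 - 0.387787/1.555556 = 1.550709
Iteration 2:
  f(1.550709) = -0.010579
  f'(1.550709) = 1.644866
  x_2 = 1.550709 - (-0.010579)/1.644866 = 1.557140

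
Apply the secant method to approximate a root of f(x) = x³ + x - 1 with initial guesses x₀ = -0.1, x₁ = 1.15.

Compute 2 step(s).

f(x) = x³ + x - 1
x₀ = -0.1, x₁ = 1.15

Secant formula: x_{n+1} = x_n - f(x_n)(x_n - x_{n-1})/(f(x_n) - f(x_{n-1}))

Iteration 1:
  f(-0.100000) = -1.101000
  f(1.150000) = 1.670875
  x_2 = 1.150000 - 1.670875×(1.150000 - (-0.100000))/(1.670875 - (-1.101000))
       = 0.396505
Iteration 2:
  f(1.150000) = 1.670875
  f(0.396505) = -0.541158
  x_3 = 0.396505 - (-0.541158)×(0.396505 - 1.150000)/(-0.541158 - 1.670875)
       = 0.580842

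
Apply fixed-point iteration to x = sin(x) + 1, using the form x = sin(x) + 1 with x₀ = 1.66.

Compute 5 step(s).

Equation: x = sin(x) + 1
Fixed-point form: x = sin(x) + 1
x₀ = 1.66

x_1 = g(1.660000) = 1.996024
x_2 = g(1.996024) = 1.910945
x_3 = g(1.910945) = 1.942705
x_4 = g(1.942705) = 1.931635
x_5 = g(1.931635) = 1.935601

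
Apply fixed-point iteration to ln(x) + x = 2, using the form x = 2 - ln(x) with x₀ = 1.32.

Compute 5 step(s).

Equation: ln(x) + x = 2
Fixed-point form: x = 2 - ln(x)
x₀ = 1.32

x_1 = g(1.320000) = 1.722368
x_2 = g(1.722368) = 1.456300
x_3 = g(1.456300) = 1.624101
x_4 = g(1.624101) = 1.515045
x_5 = g(1.515045) = 1.584555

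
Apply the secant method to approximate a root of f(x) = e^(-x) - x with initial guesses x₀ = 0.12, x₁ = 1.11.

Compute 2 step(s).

f(x) = e^(-x) - x
x₀ = 0.12, x₁ = 1.11

Secant formula: x_{n+1} = x_n - f(x_n)(x_n - x_{n-1})/(f(x_n) - f(x_{n-1}))

Iteration 1:
  f(0.120000) = 0.766920
  f(1.110000) = -0.780441
  x_2 = 1.110000 - (-0.780441)×(1.110000 - 0.120000)/(-0.780441 - 0.766920)
       = 0.610675
Iteration 2:
  f(1.110000) = -0.780441
  f(0.610675) = -0.067690
  x_3 = 0.610675 - (-0.067690)×(0.610675 - 1.110000)/(-0.067690 - (-0.780441))
       = 0.563254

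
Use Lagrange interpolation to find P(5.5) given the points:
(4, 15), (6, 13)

Lagrange interpolation formula:
P(x) = Σ yᵢ × Lᵢ(x)
where Lᵢ(x) = Π_{j≠i} (x - xⱼ)/(xᵢ - xⱼ)

L_0(5.5) = (5.5 - 6)/(4 - 6) = 0.250000
L_1(5.5) = (5.5 - 4)/(6 - 4) = 0.750000

P(5.5) = 15×L_0(5.5) + 13×L_1(5.5)
P(5.5) = 13.500000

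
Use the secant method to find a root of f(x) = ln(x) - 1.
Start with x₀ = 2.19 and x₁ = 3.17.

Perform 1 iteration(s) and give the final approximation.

f(x) = ln(x) - 1
x₀ = 2.19, x₁ = 3.17

Secant formula: x_{n+1} = x_n - f(x_n)(x_n - x_{n-1})/(f(x_n) - f(x_{n-1}))

Iteration 1:
  f(2.190000) = -0.216098
  f(3.170000) = 0.153732
  x_2 = 3.170000 - 0.153732×(3.170000 - 2.190000)/(0.153732 - (-0.216098))
       = 2.762632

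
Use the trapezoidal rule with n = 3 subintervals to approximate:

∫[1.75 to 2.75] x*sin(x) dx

f(x) = x*sin(x)
a = 1.75, b = 2.75, n = 3
h = (b - a)/n = 0.333333

Trapezoidal rule: (h/2)[f(x₀) + 2f(x₁) + 2f(x₂) + ... + f(xₙ)]

x_0 = 1.7500, f(x_0) = 1.721975, coefficient = 1
x_1 = 2.0833, f(x_1) = 1.815632, coefficient = 2
x_2 = 2.4167, f(x_2) = 1.602443, coefficient = 2
x_3 = 2.7500, f(x_3) = 1.049568, coefficient = 1

I ≈ (0.333333/2) × 9.607693 = 1.601282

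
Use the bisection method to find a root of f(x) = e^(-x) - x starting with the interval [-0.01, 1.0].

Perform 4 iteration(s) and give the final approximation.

f(x) = e^(-x) - x
Initial interval: [-0.01, 1.0]

Iteration 1:
  c_1 = (-0.010000 + 1.000000)/2 = 0.495000
  f(c_1) = f(0.495000) = 0.114571
  f(a) × f(c) ≥ 0, new interval: [0.495000, 1.000000]
Iteration 2:
  c_2 = (0.495000 + 1.000000)/2 = 0.747500
  f(c_2) = f(0.747500) = -0.273951
  f(a) × f(c) < 0, new interval: [0.495000, 0.747500]
Iteration 3:
  c_3 = (0.495000 + 0.747500)/2 = 0.621250
  f(c_3) = f(0.621250) = -0.083978
  f(a) × f(c) < 0, new interval: [0.495000, 0.621250]
Iteration 4:
  c_4 = (0.495000 + 0.621250)/2 = 0.558125
  f(c_4) = f(0.558125) = 0.014156
  f(a) × f(c) ≥ 0, new interval: [0.558125, 0.621250]

After 4 iteration(s), the approximation is c_4 = 0.558125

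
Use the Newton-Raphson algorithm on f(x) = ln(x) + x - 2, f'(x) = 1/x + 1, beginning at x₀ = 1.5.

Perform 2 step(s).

f(x) = ln(x) + x - 2
f'(x) = 1/x + 1
x₀ = 1.5

Newton-Raphson formula: x_{n+1} = x_n - f(x_n)/f'(x_n)

Iteration 1:
  f(1.500000) = -0.094535
  f'(1.500000) = 1.666667
  x_1 = 1.500000 - (-0.094535)/1.666667 = 1.556721
Iteration 2:
  f(1.556721) = -0.000697
  f'(1.556721) = 1.642376
  x_2 = 1.556721 - (-0.000697)/1.642376 = 1.557146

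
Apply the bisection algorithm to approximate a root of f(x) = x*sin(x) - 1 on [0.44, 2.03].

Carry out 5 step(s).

f(x) = x*sin(x) - 1
Initial interval: [0.44, 2.03]

Iteration 1:
  c_1 = (0.440000 + 2.030000)/2 = 1.235000
  f(c_1) = f(1.235000) = 0.166023
  f(a) × f(c) < 0, new interval: [0.440000, 1.235000]
Iteration 2:
  c_2 = (0.440000 + 1.235000)/2 = 0.837500
  f(c_2) = f(0.837500) = -0.377761
  f(a) × f(c) ≥ 0, new interval: [0.837500, 1.235000]
Iteration 3:
  c_3 = (0.837500 + 1.235000)/2 = 1.036250
  f(c_3) = f(1.036250) = -0.108307
  f(a) × f(c) ≥ 0, new interval: [1.036250, 1.235000]
Iteration 4:
  c_4 = (1.036250 + 1.235000)/2 = 1.135625
  f(c_4) = f(1.135625) = 0.029782
  f(a) × f(c) < 0, new interval: [1.036250, 1.135625]
Iteration 5:
  c_5 = (1.036250 + 1.135625)/2 = 1.085938
  f(c_5) = f(1.085938) = -0.039227
  f(a) × f(c) ≥ 0, new interval: [1.085938, 1.135625]

After 5 iteration(s), the approximation is c_5 = 1.085938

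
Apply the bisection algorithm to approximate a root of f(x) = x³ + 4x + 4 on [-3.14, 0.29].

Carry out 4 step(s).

f(x) = x³ + 4x + 4
Initial interval: [-3.14, 0.29]

Iteration 1:
  c_1 = (-3.140000 + 0.290000)/2 = -1.425000
  f(c_1) = f(-1.425000) = -4.593641
  f(a) × f(c) ≥ 0, new interval: [-1.425000, 0.290000]
Iteration 2:
  c_2 = (-1.425000 + 0.290000)/2 = -0.567500
  f(c_2) = f(-0.567500) = 1.547233
  f(a) × f(c) < 0, new interval: [-1.425000, -0.567500]
Iteration 3:
  c_3 = (-1.425000 + (-0.567500))/2 = -0.996250
  f(c_3) = f(-0.996250) = -0.973792
  f(a) × f(c) ≥ 0, new interval: [-0.996250, -0.567500]
Iteration 4:
  c_4 = (-0.996250 + (-0.567500))/2 = -0.781875
  f(c_4) = f(-0.781875) = 0.394518
  f(a) × f(c) < 0, new interval: [-0.996250, -0.781875]

After 4 iteration(s), the approximation is c_4 = -0.781875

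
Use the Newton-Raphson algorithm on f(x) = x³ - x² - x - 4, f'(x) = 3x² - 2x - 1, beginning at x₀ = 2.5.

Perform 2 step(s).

f(x) = x³ - x² - x - 4
f'(x) = 3x² - 2x - 1
x₀ = 2.5

Newton-Raphson formula: x_{n+1} = x_n - f(x_n)/f'(x_n)

Iteration 1:
  f(2.500000) = 2.875000
  f'(2.500000) = 12.750000
  x_1 = 2.500000 - 2.875000/12.750000 = 2.274510
Iteration 2:
  f(2.274510) = 0.319033
  f'(2.274510) = 9.971165
  x_2 = 2.274510 - 0.319033/9.971165 = 2.242514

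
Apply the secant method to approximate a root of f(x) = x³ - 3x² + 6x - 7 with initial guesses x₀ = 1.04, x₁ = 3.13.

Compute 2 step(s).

f(x) = x³ - 3x² + 6x - 7
x₀ = 1.04, x₁ = 3.13

Secant formula: x_{n+1} = x_n - f(x_n)(x_n - x_{n-1})/(f(x_n) - f(x_{n-1}))

Iteration 1:
  f(1.040000) = -2.879936
  f(3.130000) = 13.053597
  x_2 = 3.130000 - 13.053597×(3.130000 - 1.040000)/(13.053597 - (-2.879936))
       = 1.417761
Iteration 2:
  f(3.130000) = 13.053597
  f(1.417761) = -1.673808
  x_3 = 1.417761 - (-1.673808)×(1.417761 - 3.130000)/(-1.673808 - 13.053597)
       = 1.612361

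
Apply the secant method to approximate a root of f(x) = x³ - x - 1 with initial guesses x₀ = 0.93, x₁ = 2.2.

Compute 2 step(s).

f(x) = x³ - x - 1
x₀ = 0.93, x₁ = 2.2

Secant formula: x_{n+1} = x_n - f(x_n)(x_n - x_{n-1})/(f(x_n) - f(x_{n-1}))

Iteration 1:
  f(0.930000) = -1.125643
  f(2.200000) = 7.448000
  x_2 = 2.200000 - 7.448000×(2.200000 - 0.930000)/(7.448000 - (-1.125643))
       = 1.096740
Iteration 2:
  f(2.200000) = 7.448000
  f(1.096740) = -0.777540
  x_3 = 1.096740 - (-0.777540)×(1.096740 - 2.200000)/(-0.777540 - 7.448000)
       = 1.201028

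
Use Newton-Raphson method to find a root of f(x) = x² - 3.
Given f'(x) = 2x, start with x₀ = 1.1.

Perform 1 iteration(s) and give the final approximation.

f(x) = x² - 3
f'(x) = 2x
x₀ = 1.1

Newton-Raphson formula: x_{n+1} = x_n - f(x_n)/f'(x_n)

Iteration 1:
  f(1.100000) = -1.790000
  f'(1.100000) = 2.200000
  x_1 = 1.100000 - (-1.790000)/2.200000 = 1.913636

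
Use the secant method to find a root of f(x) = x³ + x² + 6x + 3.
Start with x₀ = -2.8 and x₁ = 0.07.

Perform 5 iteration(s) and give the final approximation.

f(x) = x³ + x² + 6x + 3
x₀ = -2.8, x₁ = 0.07

Secant formula: x_{n+1} = x_n - f(x_n)(x_n - x_{n-1})/(f(x_n) - f(x_{n-1}))

Iteration 1:
  f(-2.800000) = -27.912000
  f(0.070000) = 3.425243
  x_2 = 0.070000 - 3.425243×(0.070000 - (-2.800000))/(3.425243 - (-27.912000))
       = -0.243699
Iteration 2:
  f(0.070000) = 3.425243
  f(-0.243699) = 1.582725
  x_3 = -0.243699 - 1.582725×(-0.243699 - 0.070000)/(1.582725 - 3.425243)
       = -0.513166
Iteration 3:
  f(-0.243699) = 1.582725
  f(-0.513166) = 0.049207
  x_4 = -0.513166 - 0.049207×(-0.513166 - (-0.243699))/(0.049207 - 1.582725)
       = -0.521813
Iteration 4:
  f(-0.513166) = 0.049207
  f(-0.521813) = -0.000670
  x_5 = -0.521813 - (-0.000670)×(-0.521813 - (-0.513166))/(-0.000670 - 0.049207)
       = -0.521696
Iteration 5:
  f(-0.521813) = -0.000670
  f(-0.521696) = 0.000001
  x_6 = -0.521696 - 0.000001×(-0.521696 - (-0.521813))/(0.000001 - (-0.000670))
       = -0.521696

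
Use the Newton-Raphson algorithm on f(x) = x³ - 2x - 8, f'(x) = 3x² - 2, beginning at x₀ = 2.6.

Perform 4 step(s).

f(x) = x³ - 2x - 8
f'(x) = 3x² - 2
x₀ = 2.6

Newton-Raphson formula: x_{n+1} = x_n - f(x_n)/f'(x_n)

Iteration 1:
  f(2.600000) = 4.376000
  f'(2.600000) = 18.280000
  x_1 = 2.600000 - 4.376000/18.280000 = 2.360613
Iteration 2:
  f(2.360613) = 0.433271
  f'(2.360613) = 14.717477
  x_2 = 2.360613 - 0.433271/14.717477 = 2.331174
Iteration 3:
  f(2.331174) = 0.006112
  f'(2.331174) = 14.303110
  x_3 = 2.331174 - 0.006112/14.303110 = 2.330746
Iteration 4:
  f(2.330746) = 0.000001
  f'(2.330746) = 14.297133
  x_4 = 2.330746 - 0.000001/14.297133 = 2.330746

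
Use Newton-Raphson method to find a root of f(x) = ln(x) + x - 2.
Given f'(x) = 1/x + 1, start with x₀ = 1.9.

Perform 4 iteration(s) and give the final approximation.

f(x) = ln(x) + x - 2
f'(x) = 1/x + 1
x₀ = 1.9

Newton-Raphson formula: x_{n+1} = x_n - f(x_n)/f'(x_n)

Iteration 1:
  f(1.900000) = 0.541854
  f'(1.900000) = 1.526316
  x_1 = 1.900000 - 0.541854/1.526316 = 1.544992
Iteration 2:
  f(1.544992) = -0.019989
  f'(1.544992) = 1.647252
  x_2 = 1.544992 - (-0.019989)/1.647252 = 1.557127
Iteration 3:
  f(1.557127) = -0.000031
  f'(1.557127) = 1.642208
  x_3 = 1.557127 - (-0.000031)/1.642208 = 1.557146
Iteration 4:
  f(1.557146) = 0.000000
  f'(1.557146) = 1.642201
  x_4 = 1.557146 - 0.000000/1.642201 = 1.557146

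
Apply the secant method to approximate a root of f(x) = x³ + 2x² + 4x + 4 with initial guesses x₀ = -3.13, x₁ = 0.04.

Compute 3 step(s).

f(x) = x³ + 2x² + 4x + 4
x₀ = -3.13, x₁ = 0.04

Secant formula: x_{n+1} = x_n - f(x_n)(x_n - x_{n-1})/(f(x_n) - f(x_{n-1}))

Iteration 1:
  f(-3.130000) = -19.590497
  f(0.040000) = 4.163264
  x_2 = 0.040000 - 4.163264×(0.040000 - (-3.130000))/(4.163264 - (-19.590497))
       = -0.515598
Iteration 2:
  f(0.040000) = 4.163264
  f(-0.515598) = 2.332223
  x_3 = -0.515598 - 2.332223×(-0.515598 - 0.040000)/(2.332223 - 4.163264)
       = -1.223271
Iteration 3:
  f(-0.515598) = 2.332223
  f(-1.223271) = 0.269206
  x_4 = -1.223271 - 0.269206×(-1.223271 - (-0.515598))/(0.269206 - 2.332223)
       = -1.315617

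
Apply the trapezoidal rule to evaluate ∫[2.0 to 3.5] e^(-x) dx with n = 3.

f(x) = e^(-x)
a = 2.0, b = 3.5, n = 3
h = (b - a)/n = 0.500000

Trapezoidal rule: (h/2)[f(x₀) + 2f(x₁) + 2f(x₂) + ... + f(xₙ)]

x_0 = 2.0000, f(x_0) = 0.135335, coefficient = 1
x_1 = 2.5000, f(x_1) = 0.082085, coefficient = 2
x_2 = 3.0000, f(x_2) = 0.049787, coefficient = 2
x_3 = 3.5000, f(x_3) = 0.030197, coefficient = 1

I ≈ (0.500000/2) × 0.429277 = 0.107319
Exact value: 0.105138
Error: 0.002181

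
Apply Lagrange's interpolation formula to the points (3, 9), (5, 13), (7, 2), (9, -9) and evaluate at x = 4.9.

Lagrange interpolation formula:
P(x) = Σ yᵢ × Lᵢ(x)
where Lᵢ(x) = Π_{j≠i} (x - xⱼ)/(xᵢ - xⱼ)

L_0(4.9) = (4.9 - 5)/(3 - 5) × (4.9 - 7)/(3 - 7) × (4.9 - 9)/(3 - 9) = 0.017937
L_1(4.9) = (4.9 - 3)/(5 - 3) × (4.9 - 7)/(5 - 7) × (4.9 - 9)/(5 - 9) = 1.022437
L_2(4.9) = (4.9 - 3)/(7 - 3) × (4.9 - 5)/(7 - 5) × (4.9 - 9)/(7 - 9) = -0.048687
L_3(4.9) = (4.9 - 3)/(9 - 3) × (4.9 - 5)/(9 - 5) × (4.9 - 7)/(9 - 7) = 0.008312

P(4.9) = 9×L_0(4.9) + 13×L_1(4.9) + 2×L_2(4.9) + (-9)×L_3(4.9)
P(4.9) = 13.280937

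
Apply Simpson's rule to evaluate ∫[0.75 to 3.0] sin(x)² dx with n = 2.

f(x) = sin(x)²
a = 0.75, b = 3.0, n = 2
h = (b - a)/n = 1.125000

Simpson's rule: (h/3)[f(x₀) + 4f(x₁) + 2f(x₂) + ... + f(xₙ)]

x_0 = 0.7500, f(x_0) = 0.464631, coefficient = 1
x_1 = 1.8750, f(x_1) = 0.910280, coefficient = 4
x_2 = 3.0000, f(x_2) = 0.019915, coefficient = 1

I ≈ (1.125000/3) × 4.125665 = 1.547124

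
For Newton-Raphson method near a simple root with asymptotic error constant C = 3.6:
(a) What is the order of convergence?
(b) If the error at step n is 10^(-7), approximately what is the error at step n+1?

(a) Newton-Raphson has quadratic (order 2) convergence near simple roots.
    This means |e_{n+1}| ≈ C|e_n|².

(b) With |e_n| = 10^(-7) and C = 3.6:
    |e_{n+1}| ≈ 3.6 × (10^(-7))² = 3.6 × 10^(-14)

(a) 2 (quadratic); (b) |e_{n+1}| ≈ 3.600e-14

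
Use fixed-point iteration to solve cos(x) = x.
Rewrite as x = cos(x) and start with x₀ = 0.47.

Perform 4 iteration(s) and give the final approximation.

Equation: cos(x) = x
Fixed-point form: x = cos(x)
x₀ = 0.47

x_1 = g(0.470000) = 0.891568
x_2 = g(0.891568) = 0.628193
x_3 = g(0.628193) = 0.809091
x_4 = g(0.809091) = 0.690157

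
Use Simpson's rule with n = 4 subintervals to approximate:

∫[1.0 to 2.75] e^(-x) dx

f(x) = e^(-x)
a = 1.0, b = 2.75, n = 4
h = (b - a)/n = 0.437500

Simpson's rule: (h/3)[f(x₀) + 4f(x₁) + 2f(x₂) + ... + f(xₙ)]

x_0 = 1.0000, f(x_0) = 0.367879, coefficient = 1
x_1 = 1.4375, f(x_1) = 0.237521, coefficient = 4
x_2 = 1.8750, f(x_2) = 0.153355, coefficient = 2
x_3 = 2.3125, f(x_3) = 0.099013, coefficient = 4
x_4 = 2.7500, f(x_4) = 0.063928, coefficient = 1

I ≈ (0.437500/3) × 2.084654 = 0.304012
Exact value: 0.303952
Error: 0.000060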